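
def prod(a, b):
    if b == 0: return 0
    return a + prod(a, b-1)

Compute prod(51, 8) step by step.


prod(51, 8) = 51 + prod(51, 7)
prod(51, 7) = 51 + prod(51, 6)
prod(51, 6) = 51 + prod(51, 5)
prod(51, 5) = 51 + prod(51, 4)
prod(51, 4) = 51 + prod(51, 3)
prod(51, 3) = 51 + prod(51, 2)
prod(51, 2) = 51 + prod(51, 1)
prod(51, 1) = 51 + prod(51, 0)
prod(51, 0) = 0  (base case)
Total: 51 + 51 + 51 + 51 + 51 + 51 + 51 + 51 + 0 = 408

408


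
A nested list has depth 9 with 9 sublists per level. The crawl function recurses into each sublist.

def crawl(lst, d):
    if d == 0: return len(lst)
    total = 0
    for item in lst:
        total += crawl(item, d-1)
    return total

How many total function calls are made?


At depth 0 (root): 1 call
At depth 1: each of 1 parents calls crawl on 9 children = 9 calls
At depth 2: each of 9 parents calls crawl on 9 children = 81 calls
At depth 3: each of 81 parents calls crawl on 9 children = 729 calls
At depth 4: each of 729 parents calls crawl on 9 children = 6561 calls
At depth 5: each of 6561 parents calls crawl on 9 children = 59049 calls
At depth 6: each of 59049 parents calls crawl on 9 children = 531441 calls
At depth 7: each of 531441 parents calls crawl on 9 children = 4782969 calls
At depth 8: each of 4782969 parents calls crawl on 9 children = 43046721 calls
At depth 9: each of 43046721 parents calls crawl on 9 children = 387420489 calls
Total: 1 + 9 + 81 + 729 + 6561 + 59049 + 531441 + 4782969 + 43046721 + 387420489 = 435848050

435848050


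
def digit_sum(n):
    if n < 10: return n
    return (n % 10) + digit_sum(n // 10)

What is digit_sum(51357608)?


digit_sum(51357608) = 8 + digit_sum(5135760)
digit_sum(5135760) = 0 + digit_sum(513576)
digit_sum(513576) = 6 + digit_sum(51357)
digit_sum(51357) = 7 + digit_sum(5135)
digit_sum(5135) = 5 + digit_sum(513)
digit_sum(513) = 3 + digit_sum(51)
digit_sum(51) = 1 + digit_sum(5)
digit_sum(5) = 5  (base case)
Total: 8 + 0 + 6 + 7 + 5 + 3 + 1 + 5 = 35

35


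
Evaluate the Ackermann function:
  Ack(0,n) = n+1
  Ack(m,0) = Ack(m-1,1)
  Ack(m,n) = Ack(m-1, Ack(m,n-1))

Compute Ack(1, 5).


Ack(1, 5) = Ack(0, Ack(1, 4))
  Ack(1, 4) = Ack(0, Ack(1, 3))
    Ack(1, 3) = Ack(0, Ack(1, 2))
      Ack(1, 2) = Ack(0, Ack(1, 1))
        Ack(1, 1) = Ack(0, Ack(1, 0))
          Ack(1, 0) = Ack(0, 1)
          Ack(0, 1) = 2
          = Ack(0, 2)
          Ack(0, 2) = 3
        = Ack(0, 3)
        Ack(0, 3) = 4
      = Ack(0, 4)
      Ack(0, 4) = 5
    = Ack(0, 5)
    Ack(0, 5) = 6
  = Ack(0, 6)
  Ack(0, 6) = 7
Result: Ack(1, 5) = 7

7


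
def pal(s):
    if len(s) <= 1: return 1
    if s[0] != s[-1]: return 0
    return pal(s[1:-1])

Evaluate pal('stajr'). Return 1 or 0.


pal('stajr'): s[0]='s' != s[-1]='r' -> return 0
Result: 0 (not a palindrome)

0


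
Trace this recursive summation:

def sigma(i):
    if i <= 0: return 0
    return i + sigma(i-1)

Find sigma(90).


sigma(90)
= 90 + 89 + 88 + 87 + 86 + 85 + 84 + 83 + 82 + 81 + 80 + 79 + 78 + 77 + 76 + 75 + 74 + 73 + 72 + 71 + 70 + 69 + 68 + 67 + 66 + 65 + 64 + 63 + 62 + 61 + 60 + 59 + 58 + 57 + 56 + 55 + 54 + 53 + 52 + 51 + 50 + 49 + 48 + 47 + 46 + 45 + 44 + 43 + 42 + 41 + 40 + 39 + 38 + 37 + 36 + 35 + 34 + 33 + 32 + 31 + 30 + 29 + 28 + 27 + 26 + 25 + 24 + 23 + 22 + 21 + 20 + 19 + 18 + 17 + 16 + 15 + 14 + 13 + 12 + 11 + 10 + 9 + 8 + 7 + 6 + 5 + 4 + 3 + 2 + 1 + sigma(0)
= 90 + 89 + 88 + 87 + 86 + 85 + 84 + 83 + 82 + 81 + 80 + 79 + 78 + 77 + 76 + 75 + 74 + 73 + 72 + 71 + 70 + 69 + 68 + 67 + 66 + 65 + 64 + 63 + 62 + 61 + 60 + 59 + 58 + 57 + 56 + 55 + 54 + 53 + 52 + 51 + 50 + 49 + 48 + 47 + 46 + 45 + 44 + 43 + 42 + 41 + 40 + 39 + 38 + 37 + 36 + 35 + 34 + 33 + 32 + 31 + 30 + 29 + 28 + 27 + 26 + 25 + 24 + 23 + 22 + 21 + 20 + 19 + 18 + 17 + 16 + 15 + 14 + 13 + 12 + 11 + 10 + 9 + 8 + 7 + 6 + 5 + 4 + 3 + 2 + 1 + 0
= 4095

4095


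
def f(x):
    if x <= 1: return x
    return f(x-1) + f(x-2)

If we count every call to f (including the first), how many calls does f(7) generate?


Let C(n) = total calls for f(n)
C(0) = 1, C(1) = 1
C(2) = 1 + C(1) + C(0) = 1 + 1 + 1 = 3
C(3) = 1 + C(2) + C(1) = 1 + 3 + 1 = 5
C(4) = 1 + C(3) + C(2) = 1 + 5 + 3 = 9
C(5) = 1 + C(4) + C(3) = 1 + 9 + 5 = 15
C(6) = 1 + C(5) + C(4) = 1 + 15 + 9 = 25
C(7) = 1 + C(6) + C(5) = 1 + 25 + 15 = 41

41


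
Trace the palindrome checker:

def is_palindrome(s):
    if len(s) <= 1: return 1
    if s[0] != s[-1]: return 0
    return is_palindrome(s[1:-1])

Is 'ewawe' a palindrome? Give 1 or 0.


is_palindrome('ewawe'): s[0]='e' == s[-1]='e' -> check is_palindrome('waw')
is_palindrome('waw'): s[0]='w' == s[-1]='w' -> check is_palindrome('a')
is_palindrome('a'): len <= 1 -> return 1  (base case)
Result: 1 (palindrome)

1


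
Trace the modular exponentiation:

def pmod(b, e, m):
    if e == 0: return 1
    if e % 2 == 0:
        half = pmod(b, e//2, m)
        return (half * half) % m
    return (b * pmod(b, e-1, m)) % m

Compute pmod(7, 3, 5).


pmod(7, 3, 5): e is odd, compute pmod(7, 2, 5)
  pmod(7, 2, 5): e is even, compute pmod(7, 1, 5)
    pmod(7, 1, 5): e is odd, compute pmod(7, 0, 5)
      pmod(7, 0, 5) = 1
    (7 * 1) % 5 = 2
  half=2, (2*2) % 5 = 4
(7 * 4) % 5 = 3

3


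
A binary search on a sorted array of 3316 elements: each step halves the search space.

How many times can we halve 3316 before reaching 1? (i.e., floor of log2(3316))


3316 / 2 = 1658
1658 / 2 = 829
829 / 2 = 414
414 / 2 = 207
207 / 2 = 103
103 / 2 = 51
51 / 2 = 25
25 / 2 = 12
12 / 2 = 6
6 / 2 = 3
3 / 2 = 1
Reached 1 after 11 halvings

11


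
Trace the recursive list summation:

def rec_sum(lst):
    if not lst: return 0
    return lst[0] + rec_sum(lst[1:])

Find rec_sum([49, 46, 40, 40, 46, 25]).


rec_sum([49, 46, 40, 40, 46, 25]) = 49 + rec_sum([46, 40, 40, 46, 25])
rec_sum([46, 40, 40, 46, 25]) = 46 + rec_sum([40, 40, 46, 25])
rec_sum([40, 40, 46, 25]) = 40 + rec_sum([40, 46, 25])
rec_sum([40, 46, 25]) = 40 + rec_sum([46, 25])
rec_sum([46, 25]) = 46 + rec_sum([25])
rec_sum([25]) = 25 + rec_sum([])
rec_sum([]) = 0  (base case)
Total: 49 + 46 + 40 + 40 + 46 + 25 + 0 = 246

246


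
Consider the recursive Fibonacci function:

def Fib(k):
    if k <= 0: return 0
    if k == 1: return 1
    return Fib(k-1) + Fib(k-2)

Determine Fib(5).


Computing Fib(5) bottom-up:
Fib(0) = 0
Fib(1) = 1
Fib(2) = Fib(1) + Fib(0) = 1 + 0 = 1
Fib(3) = Fib(2) + Fib(1) = 1 + 1 = 2
Fib(4) = Fib(3) + Fib(2) = 2 + 1 = 3
Fib(5) = Fib(4) + Fib(3) = 3 + 2 = 5

5


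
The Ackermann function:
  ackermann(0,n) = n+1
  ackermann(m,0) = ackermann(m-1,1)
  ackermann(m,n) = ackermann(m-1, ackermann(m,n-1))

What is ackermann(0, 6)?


ackermann(0, 6) = 7
Result: ackermann(0, 6) = 7

7


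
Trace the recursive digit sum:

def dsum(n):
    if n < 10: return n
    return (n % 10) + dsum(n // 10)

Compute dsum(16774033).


dsum(16774033) = 3 + dsum(1677403)
dsum(1677403) = 3 + dsum(167740)
dsum(167740) = 0 + dsum(16774)
dsum(16774) = 4 + dsum(1677)
dsum(1677) = 7 + dsum(167)
dsum(167) = 7 + dsum(16)
dsum(16) = 6 + dsum(1)
dsum(1) = 1  (base case)
Total: 3 + 3 + 0 + 4 + 7 + 7 + 6 + 1 = 31

31


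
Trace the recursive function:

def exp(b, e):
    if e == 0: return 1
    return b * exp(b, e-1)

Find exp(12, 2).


exp(12, 2)
= 12 * exp(12, 1)
= 12 * 12 * exp(12, 0)
= 12 * 12 * 1
= 144

144


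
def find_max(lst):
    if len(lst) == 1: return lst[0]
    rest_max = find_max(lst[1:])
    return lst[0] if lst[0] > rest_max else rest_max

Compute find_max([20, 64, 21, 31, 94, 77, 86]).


find_max([20, 64, 21, 31, 94, 77, 86]): compare 20 with find_max([64, 21, 31, 94, 77, 86])
find_max([64, 21, 31, 94, 77, 86]): compare 64 with find_max([21, 31, 94, 77, 86])
find_max([21, 31, 94, 77, 86]): compare 21 with find_max([31, 94, 77, 86])
find_max([31, 94, 77, 86]): compare 31 with find_max([94, 77, 86])
find_max([94, 77, 86]): compare 94 with find_max([77, 86])
find_max([77, 86]): compare 77 with find_max([86])
find_max([86]) = 86  (base case)
Compare 77 with 86 -> 86
Compare 94 with 86 -> 94
Compare 31 with 94 -> 94
Compare 21 with 94 -> 94
Compare 64 with 94 -> 94
Compare 20 with 94 -> 94

94


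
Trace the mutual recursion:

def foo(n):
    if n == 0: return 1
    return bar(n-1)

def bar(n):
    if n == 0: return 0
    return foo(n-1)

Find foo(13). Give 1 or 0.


foo(13) = bar(12)
bar(12) = foo(11)
foo(11) = bar(10)
bar(10) = foo(9)
foo(9) = bar(8)
bar(8) = foo(7)
foo(7) = bar(6)
bar(6) = foo(5)
foo(5) = bar(4)
bar(4) = foo(3)
foo(3) = bar(2)
bar(2) = foo(1)
foo(1) = bar(0)
bar(0) = 0  (base case)
Result: 0

0


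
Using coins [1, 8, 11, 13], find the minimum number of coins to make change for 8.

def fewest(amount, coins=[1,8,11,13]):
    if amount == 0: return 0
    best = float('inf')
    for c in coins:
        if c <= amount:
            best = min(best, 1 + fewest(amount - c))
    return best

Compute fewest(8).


Building up with DP:
fewest(0) = 0
fewest(1) = min(1+fewest(0)=1+0=1) = 1
fewest(2) = min(1+fewest(1)=1+1=2) = 2
fewest(3) = min(1+fewest(2)=1+2=3) = 3
fewest(4) = min(1+fewest(3)=1+3=4) = 4
fewest(5) = min(1+fewest(4)=1+4=5) = 5
fewest(6) = min(1+fewest(5)=1+5=6) = 6
fewest(7) = min(1+fewest(6)=1+6=7) = 7
fewest(8) = min(1+fewest(7)=1+7=8, 1+fewest(0)=1+0=1) = 1

1


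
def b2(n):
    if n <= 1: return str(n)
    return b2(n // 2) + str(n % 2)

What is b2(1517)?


b2(1517) = b2(758) + '1'
b2(758) = b2(379) + '0'
b2(379) = b2(189) + '1'
b2(189) = b2(94) + '1'
b2(94) = b2(47) + '0'
b2(47) = b2(23) + '1'
b2(23) = b2(11) + '1'
b2(11) = b2(5) + '1'
b2(5) = b2(2) + '1'
b2(2) = b2(1) + '0'
b2(1) = '1'  (base case)
Concatenating: '1' + '0' + '1' + '1' + '1' + '1' + '0' + '1' + '1' + '0' + '1' = '10111101101'

10111101101


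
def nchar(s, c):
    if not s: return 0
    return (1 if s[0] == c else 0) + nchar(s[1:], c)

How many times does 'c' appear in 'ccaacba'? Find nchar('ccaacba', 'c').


s[0]='c' == 'c' -> 1
s[0]='c' == 'c' -> 1
s[0]='a' != 'c' -> 0
s[0]='a' != 'c' -> 0
s[0]='c' == 'c' -> 1
s[0]='b' != 'c' -> 0
s[0]='a' != 'c' -> 0
Sum: 1 + 1 + 0 + 0 + 1 + 0 + 0 = 3

3


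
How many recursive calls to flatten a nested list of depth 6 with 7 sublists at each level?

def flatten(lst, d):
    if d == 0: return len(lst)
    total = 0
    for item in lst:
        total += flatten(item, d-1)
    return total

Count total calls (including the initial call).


At depth 0 (root): 1 call
At depth 1: each of 1 parents calls flatten on 7 children = 7 calls
At depth 2: each of 7 parents calls flatten on 7 children = 49 calls
At depth 3: each of 49 parents calls flatten on 7 children = 343 calls
At depth 4: each of 343 parents calls flatten on 7 children = 2401 calls
At depth 5: each of 2401 parents calls flatten on 7 children = 16807 calls
At depth 6: each of 16807 parents calls flatten on 7 children = 117649 calls
Total: 1 + 7 + 49 + 343 + 2401 + 16807 + 117649 = 137257

137257


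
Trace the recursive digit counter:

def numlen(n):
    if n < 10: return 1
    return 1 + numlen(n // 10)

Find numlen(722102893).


numlen(722102893) = 1 + numlen(72210289)
numlen(72210289) = 1 + numlen(7221028)
numlen(7221028) = 1 + numlen(722102)
numlen(722102) = 1 + numlen(72210)
numlen(72210) = 1 + numlen(7221)
numlen(7221) = 1 + numlen(722)
numlen(722) = 1 + numlen(72)
numlen(72) = 1 + numlen(7)
numlen(7) = 1  (base case: 7 < 10)
Unwinding: 1 + 1 + 1 + 1 + 1 + 1 + 1 + 1 + 1 = 9

9


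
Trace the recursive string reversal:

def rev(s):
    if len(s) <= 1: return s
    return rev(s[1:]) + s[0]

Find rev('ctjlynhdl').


rev('ctjlynhdl') = rev('tjlynhdl') + 'c'
rev('tjlynhdl') = rev('jlynhdl') + 't'
rev('jlynhdl') = rev('lynhdl') + 'j'
rev('lynhdl') = rev('ynhdl') + 'l'
rev('ynhdl') = rev('nhdl') + 'y'
rev('nhdl') = rev('hdl') + 'n'
rev('hdl') = rev('dl') + 'h'
rev('dl') = rev('l') + 'd'
rev('l') = 'l'  (base case)
Concatenating: 'l' + 'd' + 'h' + 'n' + 'y' + 'l' + 'j' + 't' + 'c' = 'ldhnyljtc'

ldhnyljtc


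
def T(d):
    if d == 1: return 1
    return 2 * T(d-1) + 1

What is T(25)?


T(25) = 2 * T(24) + 1
T(24) = 2 * T(23) + 1
T(23) = 2 * T(22) + 1
T(22) = 2 * T(21) + 1
T(21) = 2 * T(20) + 1
T(20) = 2 * T(19) + 1
T(19) = 2 * T(18) + 1
T(18) = 2 * T(17) + 1
T(17) = 2 * T(16) + 1
T(16) = 2 * T(15) + 1
T(15) = 2 * T(14) + 1
T(14) = 2 * T(13) + 1
T(13) = 2 * T(12) + 1
T(12) = 2 * T(11) + 1
T(11) = 2 * T(10) + 1
T(10) = 2 * T(9) + 1
T(9) = 2 * T(8) + 1
T(8) = 2 * T(7) + 1
T(7) = 2 * T(6) + 1
T(6) = 2 * T(5) + 1
T(5) = 2 * T(4) + 1
T(4) = 2 * T(3) + 1
T(3) = 2 * T(2) + 1
T(2) = 2 * T(1) + 1
T(1) = 1  (base case)
T(2) = 2 * 1 + 1 = 3
T(3) = 2 * 3 + 1 = 7
T(4) = 2 * 7 + 1 = 15
T(5) = 2 * 15 + 1 = 31
T(6) = 2 * 31 + 1 = 63
T(7) = 2 * 63 + 1 = 127
T(8) = 2 * 127 + 1 = 255
T(9) = 2 * 255 + 1 = 511
T(10) = 2 * 511 + 1 = 1023
T(11) = 2 * 1023 + 1 = 2047
T(12) = 2 * 2047 + 1 = 4095
T(13) = 2 * 4095 + 1 = 8191
T(14) = 2 * 8191 + 1 = 16383
T(15) = 2 * 16383 + 1 = 32767
T(16) = 2 * 32767 + 1 = 65535
T(17) = 2 * 65535 + 1 = 131071
T(18) = 2 * 131071 + 1 = 262143
T(19) = 2 * 262143 + 1 = 524287
T(20) = 2 * 524287 + 1 = 1048575
T(21) = 2 * 1048575 + 1 = 2097151
T(22) = 2 * 2097151 + 1 = 4194303
T(23) = 2 * 4194303 + 1 = 8388607
T(24) = 2 * 8388607 + 1 = 16777215
T(25) = 2 * 16777215 + 1 = 33554431

33554431


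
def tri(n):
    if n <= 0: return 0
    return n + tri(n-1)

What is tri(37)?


tri(37)
= 37 + 36 + 35 + 34 + 33 + 32 + 31 + 30 + 29 + 28 + 27 + 26 + 25 + 24 + 23 + 22 + 21 + 20 + 19 + 18 + 17 + 16 + 15 + 14 + 13 + 12 + 11 + 10 + 9 + 8 + 7 + 6 + 5 + 4 + 3 + 2 + 1 + tri(0)
= 37 + 36 + 35 + 34 + 33 + 32 + 31 + 30 + 29 + 28 + 27 + 26 + 25 + 24 + 23 + 22 + 21 + 20 + 19 + 18 + 17 + 16 + 15 + 14 + 13 + 12 + 11 + 10 + 9 + 8 + 7 + 6 + 5 + 4 + 3 + 2 + 1 + 0
= 703

703


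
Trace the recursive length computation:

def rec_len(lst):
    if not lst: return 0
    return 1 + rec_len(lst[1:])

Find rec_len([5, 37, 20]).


rec_len([5, 37, 20]) = 1 + rec_len([37, 20])
rec_len([37, 20]) = 1 + rec_len([20])
rec_len([20]) = 1 + rec_len([])
rec_len([]) = 0  (base case)
Unwinding: 1 + 1 + 1 + 0 = 3

3


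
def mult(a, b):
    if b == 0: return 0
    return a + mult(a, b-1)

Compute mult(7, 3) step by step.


mult(7, 3) = 7 + mult(7, 2)
mult(7, 2) = 7 + mult(7, 1)
mult(7, 1) = 7 + mult(7, 0)
mult(7, 0) = 0  (base case)
Total: 7 + 7 + 7 + 0 = 21

21


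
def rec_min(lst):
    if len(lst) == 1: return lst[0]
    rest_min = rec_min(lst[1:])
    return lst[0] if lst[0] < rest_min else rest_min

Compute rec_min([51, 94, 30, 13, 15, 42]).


rec_min([51, 94, 30, 13, 15, 42]): compare 51 with rec_min([94, 30, 13, 15, 42])
rec_min([94, 30, 13, 15, 42]): compare 94 with rec_min([30, 13, 15, 42])
rec_min([30, 13, 15, 42]): compare 30 with rec_min([13, 15, 42])
rec_min([13, 15, 42]): compare 13 with rec_min([15, 42])
rec_min([15, 42]): compare 15 with rec_min([42])
rec_min([42]) = 42  (base case)
Compare 15 with 42 -> 15
Compare 13 with 15 -> 13
Compare 30 with 13 -> 13
Compare 94 with 13 -> 13
Compare 51 with 13 -> 13

13


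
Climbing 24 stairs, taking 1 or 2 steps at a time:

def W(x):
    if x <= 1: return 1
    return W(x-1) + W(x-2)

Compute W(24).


Building up from base cases:
W(0) = 1
W(1) = 1
W(2) = W(1) + W(0) = 1 + 1 = 2
W(3) = W(2) + W(1) = 2 + 1 = 3
W(4) = W(3) + W(2) = 3 + 2 = 5
W(5) = W(4) + W(3) = 5 + 3 = 8
W(6) = W(5) + W(4) = 8 + 5 = 13
W(7) = W(6) + W(5) = 13 + 8 = 21
W(8) = W(7) + W(6) = 21 + 13 = 34
W(9) = W(8) + W(7) = 34 + 21 = 55
W(10) = W(9) + W(8) = 55 + 34 = 89
W(11) = W(10) + W(9) = 89 + 55 = 144
W(12) = W(11) + W(10) = 144 + 89 = 233
W(13) = W(12) + W(11) = 233 + 144 = 377
W(14) = W(13) + W(12) = 377 + 233 = 610
W(15) = W(14) + W(13) = 610 + 377 = 987
W(16) = W(15) + W(14) = 987 + 610 = 1597
W(17) = W(16) + W(15) = 1597 + 987 = 2584
W(18) = W(17) + W(16) = 2584 + 1597 = 4181
W(19) = W(18) + W(17) = 4181 + 2584 = 6765
W(20) = W(19) + W(18) = 6765 + 4181 = 10946
W(21) = W(20) + W(19) = 10946 + 6765 = 17711
W(22) = W(21) + W(20) = 17711 + 10946 = 28657
W(23) = W(22) + W(21) = 28657 + 17711 = 46368
W(24) = W(23) + W(22) = 46368 + 28657 = 75025

75025


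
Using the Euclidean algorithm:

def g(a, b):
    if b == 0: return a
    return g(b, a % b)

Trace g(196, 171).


g(196, 171) = g(171, 25)
g(171, 25) = g(25, 21)
g(25, 21) = g(21, 4)
g(21, 4) = g(4, 1)
g(4, 1) = g(1, 0)
g(1, 0) = 1  (base case)

1


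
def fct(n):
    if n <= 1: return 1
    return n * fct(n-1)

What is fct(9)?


fct(9)
= 9 * fct(8)
= 9 * 8 * fct(7)
= 9 * 8 * 7 * fct(6)
= 9 * 8 * 7 * 6 * fct(5)
= 9 * 8 * 7 * 6 * 5 * fct(4)
= 9 * 8 * 7 * 6 * 5 * 4 * fct(3)
= 9 * 8 * 7 * 6 * 5 * 4 * 3 * fct(2)
= 9 * 8 * 7 * 6 * 5 * 4 * 3 * 2 * fct(1)
= 9 * 8 * 7 * 6 * 5 * 4 * 3 * 2 * 1
= 362880

362880


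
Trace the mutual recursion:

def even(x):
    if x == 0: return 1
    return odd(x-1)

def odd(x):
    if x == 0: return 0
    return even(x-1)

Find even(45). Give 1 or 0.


even(45) = odd(44)
odd(44) = even(43)
even(43) = odd(42)
odd(42) = even(41)
even(41) = odd(40)
odd(40) = even(39)
even(39) = odd(38)
odd(38) = even(37)
even(37) = odd(36)
odd(36) = even(35)
even(35) = odd(34)
odd(34) = even(33)
even(33) = odd(32)
odd(32) = even(31)
even(31) = odd(30)
odd(30) = even(29)
even(29) = odd(28)
odd(28) = even(27)
even(27) = odd(26)
odd(26) = even(25)
even(25) = odd(24)
odd(24) = even(23)
even(23) = odd(22)
odd(22) = even(21)
even(21) = odd(20)
odd(20) = even(19)
even(19) = odd(18)
odd(18) = even(17)
even(17) = odd(16)
odd(16) = even(15)
even(15) = odd(14)
odd(14) = even(13)
even(13) = odd(12)
odd(12) = even(11)
even(11) = odd(10)
odd(10) = even(9)
even(9) = odd(8)
odd(8) = even(7)
even(7) = odd(6)
odd(6) = even(5)
even(5) = odd(4)
odd(4) = even(3)
even(3) = odd(2)
odd(2) = even(1)
even(1) = odd(0)
odd(0) = 0  (base case)
Result: 0

0


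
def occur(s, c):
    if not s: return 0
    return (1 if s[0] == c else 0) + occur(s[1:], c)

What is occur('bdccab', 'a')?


s[0]='b' != 'a' -> 0
s[0]='d' != 'a' -> 0
s[0]='c' != 'a' -> 0
s[0]='c' != 'a' -> 0
s[0]='a' == 'a' -> 1
s[0]='b' != 'a' -> 0
Sum: 0 + 0 + 0 + 0 + 1 + 0 = 1

1


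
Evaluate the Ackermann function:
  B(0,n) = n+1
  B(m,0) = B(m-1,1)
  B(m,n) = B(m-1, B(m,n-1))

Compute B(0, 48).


B(0, 48) = 49
Result: B(0, 48) = 49

49


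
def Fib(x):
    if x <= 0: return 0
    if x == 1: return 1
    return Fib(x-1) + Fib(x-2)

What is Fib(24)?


Computing Fib(24) bottom-up:
Fib(0) = 0
Fib(1) = 1
Fib(2) = Fib(1) + Fib(0) = 1 + 0 = 1
Fib(3) = Fib(2) + Fib(1) = 1 + 1 = 2
Fib(4) = Fib(3) + Fib(2) = 2 + 1 = 3
Fib(5) = Fib(4) + Fib(3) = 3 + 2 = 5
Fib(6) = Fib(5) + Fib(4) = 5 + 3 = 8
Fib(7) = Fib(6) + Fib(5) = 8 + 5 = 13
Fib(8) = Fib(7) + Fib(6) = 13 + 8 = 21
Fib(9) = Fib(8) + Fib(7) = 21 + 13 = 34
Fib(10) = Fib(9) + Fib(8) = 34 + 21 = 55
Fib(11) = Fib(10) + Fib(9) = 55 + 34 = 89
Fib(12) = Fib(11) + Fib(10) = 89 + 55 = 144
Fib(13) = Fib(12) + Fib(11) = 144 + 89 = 233
Fib(14) = Fib(13) + Fib(12) = 233 + 144 = 377
Fib(15) = Fib(14) + Fib(13) = 377 + 233 = 610
Fib(16) = Fib(15) + Fib(14) = 610 + 377 = 987
Fib(17) = Fib(16) + Fib(15) = 987 + 610 = 1597
Fib(18) = Fib(17) + Fib(16) = 1597 + 987 = 2584
Fib(19) = Fib(18) + Fib(17) = 2584 + 1597 = 4181
Fib(20) = Fib(19) + Fib(18) = 4181 + 2584 = 6765
Fib(21) = Fib(20) + Fib(19) = 6765 + 4181 = 10946
Fib(22) = Fib(21) + Fib(20) = 10946 + 6765 = 17711
Fib(23) = Fib(22) + Fib(21) = 17711 + 10946 = 28657
Fib(24) = Fib(23) + Fib(22) = 28657 + 17711 = 46368

46368


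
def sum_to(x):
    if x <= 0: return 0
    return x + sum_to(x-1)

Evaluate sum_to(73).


sum_to(73)
= 73 + 72 + 71 + 70 + 69 + 68 + 67 + 66 + 65 + 64 + 63 + 62 + 61 + 60 + 59 + 58 + 57 + 56 + 55 + 54 + 53 + 52 + 51 + 50 + 49 + 48 + 47 + 46 + 45 + 44 + 43 + 42 + 41 + 40 + 39 + 38 + 37 + 36 + 35 + 34 + 33 + 32 + 31 + 30 + 29 + 28 + 27 + 26 + 25 + 24 + 23 + 22 + 21 + 20 + 19 + 18 + 17 + 16 + 15 + 14 + 13 + 12 + 11 + 10 + 9 + 8 + 7 + 6 + 5 + 4 + 3 + 2 + 1 + sum_to(0)
= 73 + 72 + 71 + 70 + 69 + 68 + 67 + 66 + 65 + 64 + 63 + 62 + 61 + 60 + 59 + 58 + 57 + 56 + 55 + 54 + 53 + 52 + 51 + 50 + 49 + 48 + 47 + 46 + 45 + 44 + 43 + 42 + 41 + 40 + 39 + 38 + 37 + 36 + 35 + 34 + 33 + 32 + 31 + 30 + 29 + 28 + 27 + 26 + 25 + 24 + 23 + 22 + 21 + 20 + 19 + 18 + 17 + 16 + 15 + 14 + 13 + 12 + 11 + 10 + 9 + 8 + 7 + 6 + 5 + 4 + 3 + 2 + 1 + 0
= 2701

2701


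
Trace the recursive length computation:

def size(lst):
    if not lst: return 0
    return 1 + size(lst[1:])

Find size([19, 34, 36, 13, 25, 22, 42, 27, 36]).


size([19, 34, 36, 13, 25, 22, 42, 27, 36]) = 1 + size([34, 36, 13, 25, 22, 42, 27, 36])
size([34, 36, 13, 25, 22, 42, 27, 36]) = 1 + size([36, 13, 25, 22, 42, 27, 36])
size([36, 13, 25, 22, 42, 27, 36]) = 1 + size([13, 25, 22, 42, 27, 36])
size([13, 25, 22, 42, 27, 36]) = 1 + size([25, 22, 42, 27, 36])
size([25, 22, 42, 27, 36]) = 1 + size([22, 42, 27, 36])
size([22, 42, 27, 36]) = 1 + size([42, 27, 36])
size([42, 27, 36]) = 1 + size([27, 36])
size([27, 36]) = 1 + size([36])
size([36]) = 1 + size([])
size([]) = 0  (base case)
Unwinding: 1 + 1 + 1 + 1 + 1 + 1 + 1 + 1 + 1 + 0 = 9

9


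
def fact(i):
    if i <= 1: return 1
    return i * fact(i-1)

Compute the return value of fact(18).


fact(18)
= 18 * fact(17)
= 18 * 17 * fact(16)
= 18 * 17 * 16 * fact(15)
= 18 * 17 * 16 * 15 * fact(14)
= 18 * 17 * 16 * 15 * 14 * fact(13)
= 18 * 17 * 16 * 15 * 14 * 13 * fact(12)
= 18 * 17 * 16 * 15 * 14 * 13 * 12 * fact(11)
= 18 * 17 * 16 * 15 * 14 * 13 * 12 * 11 * fact(10)
= 18 * 17 * 16 * 15 * 14 * 13 * 12 * 11 * 10 * fact(9)
= 18 * 17 * 16 * 15 * 14 * 13 * 12 * 11 * 10 * 9 * fact(8)
= 18 * 17 * 16 * 15 * 14 * 13 * 12 * 11 * 10 * 9 * 8 * fact(7)
= 18 * 17 * 16 * 15 * 14 * 13 * 12 * 11 * 10 * 9 * 8 * 7 * fact(6)
= 18 * 17 * 16 * 15 * 14 * 13 * 12 * 11 * 10 * 9 * 8 * 7 * 6 * fact(5)
= 18 * 17 * 16 * 15 * 14 * 13 * 12 * 11 * 10 * 9 * 8 * 7 * 6 * 5 * fact(4)
= 18 * 17 * 16 * 15 * 14 * 13 * 12 * 11 * 10 * 9 * 8 * 7 * 6 * 5 * 4 * fact(3)
= 18 * 17 * 16 * 15 * 14 * 13 * 12 * 11 * 10 * 9 * 8 * 7 * 6 * 5 * 4 * 3 * fact(2)
= 18 * 17 * 16 * 15 * 14 * 13 * 12 * 11 * 10 * 9 * 8 * 7 * 6 * 5 * 4 * 3 * 2 * fact(1)
= 18 * 17 * 16 * 15 * 14 * 13 * 12 * 11 * 10 * 9 * 8 * 7 * 6 * 5 * 4 * 3 * 2 * 1
= 6402373705728000

6402373705728000


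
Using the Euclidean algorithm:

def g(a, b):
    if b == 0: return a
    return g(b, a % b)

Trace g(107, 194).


g(107, 194) = g(194, 107)
g(194, 107) = g(107, 87)
g(107, 87) = g(87, 20)
g(87, 20) = g(20, 7)
g(20, 7) = g(7, 6)
g(7, 6) = g(6, 1)
g(6, 1) = g(1, 0)
g(1, 0) = 1  (base case)

1


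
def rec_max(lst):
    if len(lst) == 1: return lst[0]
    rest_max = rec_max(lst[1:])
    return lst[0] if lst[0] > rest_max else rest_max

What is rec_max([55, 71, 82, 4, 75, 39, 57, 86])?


rec_max([55, 71, 82, 4, 75, 39, 57, 86]): compare 55 with rec_max([71, 82, 4, 75, 39, 57, 86])
rec_max([71, 82, 4, 75, 39, 57, 86]): compare 71 with rec_max([82, 4, 75, 39, 57, 86])
rec_max([82, 4, 75, 39, 57, 86]): compare 82 with rec_max([4, 75, 39, 57, 86])
rec_max([4, 75, 39, 57, 86]): compare 4 with rec_max([75, 39, 57, 86])
rec_max([75, 39, 57, 86]): compare 75 with rec_max([39, 57, 86])
rec_max([39, 57, 86]): compare 39 with rec_max([57, 86])
rec_max([57, 86]): compare 57 with rec_max([86])
rec_max([86]) = 86  (base case)
Compare 57 with 86 -> 86
Compare 39 with 86 -> 86
Compare 75 with 86 -> 86
Compare 4 with 86 -> 86
Compare 82 with 86 -> 86
Compare 71 with 86 -> 86
Compare 55 with 86 -> 86

86


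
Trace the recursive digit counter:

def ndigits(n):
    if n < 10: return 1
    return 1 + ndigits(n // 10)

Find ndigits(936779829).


ndigits(936779829) = 1 + ndigits(93677982)
ndigits(93677982) = 1 + ndigits(9367798)
ndigits(9367798) = 1 + ndigits(936779)
ndigits(936779) = 1 + ndigits(93677)
ndigits(93677) = 1 + ndigits(9367)
ndigits(9367) = 1 + ndigits(936)
ndigits(936) = 1 + ndigits(93)
ndigits(93) = 1 + ndigits(9)
ndigits(9) = 1  (base case: 9 < 10)
Unwinding: 1 + 1 + 1 + 1 + 1 + 1 + 1 + 1 + 1 = 9

9


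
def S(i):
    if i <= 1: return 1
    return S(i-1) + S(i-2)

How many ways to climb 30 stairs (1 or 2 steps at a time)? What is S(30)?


Building up from base cases:
S(0) = 1
S(1) = 1
S(2) = S(1) + S(0) = 1 + 1 = 2
S(3) = S(2) + S(1) = 2 + 1 = 3
S(4) = S(3) + S(2) = 3 + 2 = 5
S(5) = S(4) + S(3) = 5 + 3 = 8
S(6) = S(5) + S(4) = 8 + 5 = 13
S(7) = S(6) + S(5) = 13 + 8 = 21
S(8) = S(7) + S(6) = 21 + 13 = 34
S(9) = S(8) + S(7) = 34 + 21 = 55
S(10) = S(9) + S(8) = 55 + 34 = 89
S(11) = S(10) + S(9) = 89 + 55 = 144
S(12) = S(11) + S(10) = 144 + 89 = 233
S(13) = S(12) + S(11) = 233 + 144 = 377
S(14) = S(13) + S(12) = 377 + 233 = 610
S(15) = S(14) + S(13) = 610 + 377 = 987
S(16) = S(15) + S(14) = 987 + 610 = 1597
S(17) = S(16) + S(15) = 1597 + 987 = 2584
S(18) = S(17) + S(16) = 2584 + 1597 = 4181
S(19) = S(18) + S(17) = 4181 + 2584 = 6765
S(20) = S(19) + S(18) = 6765 + 4181 = 10946
S(21) = S(20) + S(19) = 10946 + 6765 = 17711
S(22) = S(21) + S(20) = 17711 + 10946 = 28657
S(23) = S(22) + S(21) = 28657 + 17711 = 46368
S(24) = S(23) + S(22) = 46368 + 28657 = 75025
S(25) = S(24) + S(23) = 75025 + 46368 = 121393
S(26) = S(25) + S(24) = 121393 + 75025 = 196418
S(27) = S(26) + S(25) = 196418 + 121393 = 317811
S(28) = S(27) + S(26) = 317811 + 196418 = 514229
S(29) = S(28) + S(27) = 514229 + 317811 = 832040
S(30) = S(29) + S(28) = 832040 + 514229 = 1346269

1346269


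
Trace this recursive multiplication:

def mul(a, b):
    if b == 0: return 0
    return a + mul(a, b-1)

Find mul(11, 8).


mul(11, 8) = 11 + mul(11, 7)
mul(11, 7) = 11 + mul(11, 6)
mul(11, 6) = 11 + mul(11, 5)
mul(11, 5) = 11 + mul(11, 4)
mul(11, 4) = 11 + mul(11, 3)
mul(11, 3) = 11 + mul(11, 2)
mul(11, 2) = 11 + mul(11, 1)
mul(11, 1) = 11 + mul(11, 0)
mul(11, 0) = 0  (base case)
Total: 11 + 11 + 11 + 11 + 11 + 11 + 11 + 11 + 0 = 88

88


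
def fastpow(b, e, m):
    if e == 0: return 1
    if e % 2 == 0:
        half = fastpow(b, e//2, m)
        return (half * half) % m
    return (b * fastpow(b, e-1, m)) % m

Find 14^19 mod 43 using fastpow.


fastpow(14, 19, 43): e is odd, compute fastpow(14, 18, 43)
  fastpow(14, 18, 43): e is even, compute fastpow(14, 9, 43)
    fastpow(14, 9, 43): e is odd, compute fastpow(14, 8, 43)
      fastpow(14, 8, 43): e is even, compute fastpow(14, 4, 43)
        fastpow(14, 4, 43): e is even, compute fastpow(14, 2, 43)
          fastpow(14, 2, 43): e is even, compute fastpow(14, 1, 43)
          fastpow(14, 1, 43): e is odd, compute fastpow(14, 0, 43)
          fastpow(14, 0, 43) = 1
          (14 * 1) % 43 = 14
          half=14, (14*14) % 43 = 24
        half=24, (24*24) % 43 = 17
      half=17, (17*17) % 43 = 31
    (14 * 31) % 43 = 4
  half=4, (4*4) % 43 = 16
(14 * 16) % 43 = 9

9


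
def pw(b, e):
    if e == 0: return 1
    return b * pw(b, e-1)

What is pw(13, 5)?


pw(13, 5)
= 13 * pw(13, 4)
= 13 * 13 * pw(13, 3)
= 13 * 13 * 13 * pw(13, 2)
= 13 * 13 * 13 * 13 * pw(13, 1)
= 13 * 13 * 13 * 13 * 13 * pw(13, 0)
= 13 * 13 * 13 * 13 * 13 * 1
= 371293

371293


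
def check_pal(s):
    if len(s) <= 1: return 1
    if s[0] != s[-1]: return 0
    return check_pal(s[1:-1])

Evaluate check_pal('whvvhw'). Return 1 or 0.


check_pal('whvvhw'): s[0]='w' == s[-1]='w' -> check check_pal('hvvh')
check_pal('hvvh'): s[0]='h' == s[-1]='h' -> check check_pal('vv')
check_pal('vv'): s[0]='v' == s[-1]='v' -> check check_pal('')
check_pal(''): len <= 1 -> return 1  (base case)
Result: 1 (palindrome)

1


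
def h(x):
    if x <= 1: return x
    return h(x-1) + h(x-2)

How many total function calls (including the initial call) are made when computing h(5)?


Let C(n) = total calls for h(n)
C(0) = 1, C(1) = 1
C(2) = 1 + C(1) + C(0) = 1 + 1 + 1 = 3
C(3) = 1 + C(2) + C(1) = 1 + 3 + 1 = 5
C(4) = 1 + C(3) + C(2) = 1 + 5 + 3 = 9
C(5) = 1 + C(4) + C(3) = 1 + 9 + 5 = 15

15


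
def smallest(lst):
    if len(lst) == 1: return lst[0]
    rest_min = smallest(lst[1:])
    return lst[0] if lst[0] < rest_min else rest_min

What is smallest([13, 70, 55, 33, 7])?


smallest([13, 70, 55, 33, 7]): compare 13 with smallest([70, 55, 33, 7])
smallest([70, 55, 33, 7]): compare 70 with smallest([55, 33, 7])
smallest([55, 33, 7]): compare 55 with smallest([33, 7])
smallest([33, 7]): compare 33 with smallest([7])
smallest([7]) = 7  (base case)
Compare 33 with 7 -> 7
Compare 55 with 7 -> 7
Compare 70 with 7 -> 7
Compare 13 with 7 -> 7

7


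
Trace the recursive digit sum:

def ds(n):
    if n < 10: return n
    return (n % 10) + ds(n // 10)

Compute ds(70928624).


ds(70928624) = 4 + ds(7092862)
ds(7092862) = 2 + ds(709286)
ds(709286) = 6 + ds(70928)
ds(70928) = 8 + ds(7092)
ds(7092) = 2 + ds(709)
ds(709) = 9 + ds(70)
ds(70) = 0 + ds(7)
ds(7) = 7  (base case)
Total: 4 + 2 + 6 + 8 + 2 + 9 + 0 + 7 = 38

38


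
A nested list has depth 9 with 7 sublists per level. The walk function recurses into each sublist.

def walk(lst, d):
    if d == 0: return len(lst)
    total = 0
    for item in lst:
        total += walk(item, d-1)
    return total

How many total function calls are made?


At depth 0 (root): 1 call
At depth 1: each of 1 parents calls walk on 7 children = 7 calls
At depth 2: each of 7 parents calls walk on 7 children = 49 calls
At depth 3: each of 49 parents calls walk on 7 children = 343 calls
At depth 4: each of 343 parents calls walk on 7 children = 2401 calls
At depth 5: each of 2401 parents calls walk on 7 children = 16807 calls
At depth 6: each of 16807 parents calls walk on 7 children = 117649 calls
At depth 7: each of 117649 parents calls walk on 7 children = 823543 calls
At depth 8: each of 823543 parents calls walk on 7 children = 5764801 calls
At depth 9: each of 5764801 parents calls walk on 7 children = 40353607 calls
Total: 1 + 7 + 49 + 343 + 2401 + 16807 + 117649 + 823543 + 5764801 + 40353607 = 47079208

47079208


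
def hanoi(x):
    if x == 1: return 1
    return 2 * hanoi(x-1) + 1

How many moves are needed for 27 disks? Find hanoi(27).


hanoi(27) = 2 * hanoi(26) + 1
hanoi(26) = 2 * hanoi(25) + 1
hanoi(25) = 2 * hanoi(24) + 1
hanoi(24) = 2 * hanoi(23) + 1
hanoi(23) = 2 * hanoi(22) + 1
hanoi(22) = 2 * hanoi(21) + 1
hanoi(21) = 2 * hanoi(20) + 1
hanoi(20) = 2 * hanoi(19) + 1
hanoi(19) = 2 * hanoi(18) + 1
hanoi(18) = 2 * hanoi(17) + 1
hanoi(17) = 2 * hanoi(16) + 1
hanoi(16) = 2 * hanoi(15) + 1
hanoi(15) = 2 * hanoi(14) + 1
hanoi(14) = 2 * hanoi(13) + 1
hanoi(13) = 2 * hanoi(12) + 1
hanoi(12) = 2 * hanoi(11) + 1
hanoi(11) = 2 * hanoi(10) + 1
hanoi(10) = 2 * hanoi(9) + 1
hanoi(9) = 2 * hanoi(8) + 1
hanoi(8) = 2 * hanoi(7) + 1
hanoi(7) = 2 * hanoi(6) + 1
hanoi(6) = 2 * hanoi(5) + 1
hanoi(5) = 2 * hanoi(4) + 1
hanoi(4) = 2 * hanoi(3) + 1
hanoi(3) = 2 * hanoi(2) + 1
hanoi(2) = 2 * hanoi(1) + 1
hanoi(1) = 1  (base case)
hanoi(2) = 2 * 1 + 1 = 3
hanoi(3) = 2 * 3 + 1 = 7
hanoi(4) = 2 * 7 + 1 = 15
hanoi(5) = 2 * 15 + 1 = 31
hanoi(6) = 2 * 31 + 1 = 63
hanoi(7) = 2 * 63 + 1 = 127
hanoi(8) = 2 * 127 + 1 = 255
hanoi(9) = 2 * 255 + 1 = 511
hanoi(10) = 2 * 511 + 1 = 1023
hanoi(11) = 2 * 1023 + 1 = 2047
hanoi(12) = 2 * 2047 + 1 = 4095
hanoi(13) = 2 * 4095 + 1 = 8191
hanoi(14) = 2 * 8191 + 1 = 16383
hanoi(15) = 2 * 16383 + 1 = 32767
hanoi(16) = 2 * 32767 + 1 = 65535
hanoi(17) = 2 * 65535 + 1 = 131071
hanoi(18) = 2 * 131071 + 1 = 262143
hanoi(19) = 2 * 262143 + 1 = 524287
hanoi(20) = 2 * 524287 + 1 = 1048575
hanoi(21) = 2 * 1048575 + 1 = 2097151
hanoi(22) = 2 * 2097151 + 1 = 4194303
hanoi(23) = 2 * 4194303 + 1 = 8388607
hanoi(24) = 2 * 8388607 + 1 = 16777215
hanoi(25) = 2 * 16777215 + 1 = 33554431
hanoi(26) = 2 * 33554431 + 1 = 67108863
hanoi(27) = 2 * 67108863 + 1 = 134217727

134217727


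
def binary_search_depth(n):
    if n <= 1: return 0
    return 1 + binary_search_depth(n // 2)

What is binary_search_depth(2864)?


2864 / 2 = 1432
1432 / 2 = 716
716 / 2 = 358
358 / 2 = 179
179 / 2 = 89
89 / 2 = 44
44 / 2 = 22
22 / 2 = 11
11 / 2 = 5
5 / 2 = 2
2 / 2 = 1
Reached 1 after 11 halvings

11


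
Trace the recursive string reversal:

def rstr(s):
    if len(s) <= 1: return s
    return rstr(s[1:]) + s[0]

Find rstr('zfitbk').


rstr('zfitbk') = rstr('fitbk') + 'z'
rstr('fitbk') = rstr('itbk') + 'f'
rstr('itbk') = rstr('tbk') + 'i'
rstr('tbk') = rstr('bk') + 't'
rstr('bk') = rstr('k') + 'b'
rstr('k') = 'k'  (base case)
Concatenating: 'k' + 'b' + 't' + 'i' + 'f' + 'z' = 'kbtifz'

kbtifz


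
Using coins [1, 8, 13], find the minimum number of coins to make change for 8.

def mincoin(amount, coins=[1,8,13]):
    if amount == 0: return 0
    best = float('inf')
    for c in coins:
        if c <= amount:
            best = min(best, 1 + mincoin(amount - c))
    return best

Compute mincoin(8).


Building up with DP:
mincoin(0) = 0
mincoin(1) = min(1+mincoin(0)=1+0=1) = 1
mincoin(2) = min(1+mincoin(1)=1+1=2) = 2
mincoin(3) = min(1+mincoin(2)=1+2=3) = 3
mincoin(4) = min(1+mincoin(3)=1+3=4) = 4
mincoin(5) = min(1+mincoin(4)=1+4=5) = 5
mincoin(6) = min(1+mincoin(5)=1+5=6) = 6
mincoin(7) = min(1+mincoin(6)=1+6=7) = 7
mincoin(8) = min(1+mincoin(7)=1+7=8, 1+mincoin(0)=1+0=1) = 1

1


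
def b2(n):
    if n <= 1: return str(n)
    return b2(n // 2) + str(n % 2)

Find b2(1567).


b2(1567) = b2(783) + '1'
b2(783) = b2(391) + '1'
b2(391) = b2(195) + '1'
b2(195) = b2(97) + '1'
b2(97) = b2(48) + '1'
b2(48) = b2(24) + '0'
b2(24) = b2(12) + '0'
b2(12) = b2(6) + '0'
b2(6) = b2(3) + '0'
b2(3) = b2(1) + '1'
b2(1) = '1'  (base case)
Concatenating: '1' + '1' + '0' + '0' + '0' + '0' + '1' + '1' + '1' + '1' + '1' = '11000011111'

11000011111


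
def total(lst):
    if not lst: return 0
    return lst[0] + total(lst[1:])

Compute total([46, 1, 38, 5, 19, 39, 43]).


total([46, 1, 38, 5, 19, 39, 43]) = 46 + total([1, 38, 5, 19, 39, 43])
total([1, 38, 5, 19, 39, 43]) = 1 + total([38, 5, 19, 39, 43])
total([38, 5, 19, 39, 43]) = 38 + total([5, 19, 39, 43])
total([5, 19, 39, 43]) = 5 + total([19, 39, 43])
total([19, 39, 43]) = 19 + total([39, 43])
total([39, 43]) = 39 + total([43])
total([43]) = 43 + total([])
total([]) = 0  (base case)
Total: 46 + 1 + 38 + 5 + 19 + 39 + 43 + 0 = 191

191


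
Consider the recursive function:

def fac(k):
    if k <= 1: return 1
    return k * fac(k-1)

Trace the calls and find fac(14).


fac(14)
= 14 * fac(13)
= 14 * 13 * fac(12)
= 14 * 13 * 12 * fac(11)
= 14 * 13 * 12 * 11 * fac(10)
= 14 * 13 * 12 * 11 * 10 * fac(9)
= 14 * 13 * 12 * 11 * 10 * 9 * fac(8)
= 14 * 13 * 12 * 11 * 10 * 9 * 8 * fac(7)
= 14 * 13 * 12 * 11 * 10 * 9 * 8 * 7 * fac(6)
= 14 * 13 * 12 * 11 * 10 * 9 * 8 * 7 * 6 * fac(5)
= 14 * 13 * 12 * 11 * 10 * 9 * 8 * 7 * 6 * 5 * fac(4)
= 14 * 13 * 12 * 11 * 10 * 9 * 8 * 7 * 6 * 5 * 4 * fac(3)
= 14 * 13 * 12 * 11 * 10 * 9 * 8 * 7 * 6 * 5 * 4 * 3 * fac(2)
= 14 * 13 * 12 * 11 * 10 * 9 * 8 * 7 * 6 * 5 * 4 * 3 * 2 * fac(1)
= 14 * 13 * 12 * 11 * 10 * 9 * 8 * 7 * 6 * 5 * 4 * 3 * 2 * 1
= 87178291200

87178291200


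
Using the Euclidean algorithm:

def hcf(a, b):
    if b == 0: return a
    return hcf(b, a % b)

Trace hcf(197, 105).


hcf(197, 105) = hcf(105, 92)
hcf(105, 92) = hcf(92, 13)
hcf(92, 13) = hcf(13, 1)
hcf(13, 1) = hcf(1, 0)
hcf(1, 0) = 1  (base case)

1


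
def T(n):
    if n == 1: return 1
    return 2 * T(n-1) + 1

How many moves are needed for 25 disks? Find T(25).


T(25) = 2 * T(24) + 1
T(24) = 2 * T(23) + 1
T(23) = 2 * T(22) + 1
T(22) = 2 * T(21) + 1
T(21) = 2 * T(20) + 1
T(20) = 2 * T(19) + 1
T(19) = 2 * T(18) + 1
T(18) = 2 * T(17) + 1
T(17) = 2 * T(16) + 1
T(16) = 2 * T(15) + 1
T(15) = 2 * T(14) + 1
T(14) = 2 * T(13) + 1
T(13) = 2 * T(12) + 1
T(12) = 2 * T(11) + 1
T(11) = 2 * T(10) + 1
T(10) = 2 * T(9) + 1
T(9) = 2 * T(8) + 1
T(8) = 2 * T(7) + 1
T(7) = 2 * T(6) + 1
T(6) = 2 * T(5) + 1
T(5) = 2 * T(4) + 1
T(4) = 2 * T(3) + 1
T(3) = 2 * T(2) + 1
T(2) = 2 * T(1) + 1
T(1) = 1  (base case)
T(2) = 2 * 1 + 1 = 3
T(3) = 2 * 3 + 1 = 7
T(4) = 2 * 7 + 1 = 15
T(5) = 2 * 15 + 1 = 31
T(6) = 2 * 31 + 1 = 63
T(7) = 2 * 63 + 1 = 127
T(8) = 2 * 127 + 1 = 255
T(9) = 2 * 255 + 1 = 511
T(10) = 2 * 511 + 1 = 1023
T(11) = 2 * 1023 + 1 = 2047
T(12) = 2 * 2047 + 1 = 4095
T(13) = 2 * 4095 + 1 = 8191
T(14) = 2 * 8191 + 1 = 16383
T(15) = 2 * 16383 + 1 = 32767
T(16) = 2 * 32767 + 1 = 65535
T(17) = 2 * 65535 + 1 = 131071
T(18) = 2 * 131071 + 1 = 262143
T(19) = 2 * 262143 + 1 = 524287
T(20) = 2 * 524287 + 1 = 1048575
T(21) = 2 * 1048575 + 1 = 2097151
T(22) = 2 * 2097151 + 1 = 4194303
T(23) = 2 * 4194303 + 1 = 8388607
T(24) = 2 * 8388607 + 1 = 16777215
T(25) = 2 * 16777215 + 1 = 33554431

33554431


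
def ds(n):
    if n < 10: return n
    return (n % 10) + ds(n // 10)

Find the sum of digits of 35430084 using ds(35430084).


ds(35430084) = 4 + ds(3543008)
ds(3543008) = 8 + ds(354300)
ds(354300) = 0 + ds(35430)
ds(35430) = 0 + ds(3543)
ds(3543) = 3 + ds(354)
ds(354) = 4 + ds(35)
ds(35) = 5 + ds(3)
ds(3) = 3  (base case)
Total: 4 + 8 + 0 + 0 + 3 + 4 + 5 + 3 = 27

27


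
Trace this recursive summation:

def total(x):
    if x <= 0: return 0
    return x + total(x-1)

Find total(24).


total(24)
= 24 + 23 + 22 + 21 + 20 + 19 + 18 + 17 + 16 + 15 + 14 + 13 + 12 + 11 + 10 + 9 + 8 + 7 + 6 + 5 + 4 + 3 + 2 + 1 + total(0)
= 24 + 23 + 22 + 21 + 20 + 19 + 18 + 17 + 16 + 15 + 14 + 13 + 12 + 11 + 10 + 9 + 8 + 7 + 6 + 5 + 4 + 3 + 2 + 1 + 0
= 300

300


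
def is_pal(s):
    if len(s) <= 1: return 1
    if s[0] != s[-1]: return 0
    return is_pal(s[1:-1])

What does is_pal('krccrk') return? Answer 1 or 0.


is_pal('krccrk'): s[0]='k' == s[-1]='k' -> check is_pal('rccr')
is_pal('rccr'): s[0]='r' == s[-1]='r' -> check is_pal('cc')
is_pal('cc'): s[0]='c' == s[-1]='c' -> check is_pal('')
is_pal(''): len <= 1 -> return 1  (base case)
Result: 1 (palindrome)

1


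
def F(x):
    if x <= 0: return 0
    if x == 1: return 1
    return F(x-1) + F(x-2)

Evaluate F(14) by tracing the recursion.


Computing F(14) bottom-up:
F(0) = 0
F(1) = 1
F(2) = F(1) + F(0) = 1 + 0 = 1
F(3) = F(2) + F(1) = 1 + 1 = 2
F(4) = F(3) + F(2) = 2 + 1 = 3
F(5) = F(4) + F(3) = 3 + 2 = 5
F(6) = F(5) + F(4) = 5 + 3 = 8
F(7) = F(6) + F(5) = 8 + 5 = 13
F(8) = F(7) + F(6) = 13 + 8 = 21
F(9) = F(8) + F(7) = 21 + 13 = 34
F(10) = F(9) + F(8) = 34 + 21 = 55
F(11) = F(10) + F(9) = 55 + 34 = 89
F(12) = F(11) + F(10) = 89 + 55 = 144
F(13) = F(12) + F(11) = 144 + 89 = 233
F(14) = F(13) + F(12) = 233 + 144 = 377

377


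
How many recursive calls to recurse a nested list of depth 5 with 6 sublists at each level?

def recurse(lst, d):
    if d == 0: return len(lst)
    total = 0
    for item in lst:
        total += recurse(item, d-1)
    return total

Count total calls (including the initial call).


At depth 0 (root): 1 call
At depth 1: each of 1 parents calls recurse on 6 children = 6 calls
At depth 2: each of 6 parents calls recurse on 6 children = 36 calls
At depth 3: each of 36 parents calls recurse on 6 children = 216 calls
At depth 4: each of 216 parents calls recurse on 6 children = 1296 calls
At depth 5: each of 1296 parents calls recurse on 6 children = 7776 calls
Total: 1 + 6 + 36 + 216 + 1296 + 7776 = 9331

9331


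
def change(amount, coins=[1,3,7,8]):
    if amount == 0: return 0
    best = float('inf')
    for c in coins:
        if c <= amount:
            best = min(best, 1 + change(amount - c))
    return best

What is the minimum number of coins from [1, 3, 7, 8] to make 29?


Building up with DP:
change(0) = 0
change(1) = min(1+change(0)=1+0=1) = 1
change(2) = min(1+change(1)=1+1=2) = 2
change(3) = min(1+change(2)=1+2=3, 1+change(0)=1+0=1) = 1
change(4) = min(1+change(3)=1+1=2, 1+change(1)=1+1=2) = 2
change(5) = min(1+change(4)=1+2=3, 1+change(2)=1+2=3) = 3
change(6) = min(1+change(5)=1+3=4, 1+change(3)=1+1=2) = 2
change(7) = min(1+change(6)=1+2=3, 1+change(4)=1+2=3, 1+change(0)=1+0=1) = 1
change(8) = min(1+change(7)=1+1=2, 1+change(5)=1+3=4, 1+change(1)=1+1=2, 1+change(0)=1+0=1) = 1
change(9) = min(1+change(8)=1+1=2, 1+change(6)=1+2=3, 1+change(2)=1+2=3, 1+change(1)=1+1=2) = 2
change(10) = min(1+change(9)=1+2=3, 1+change(7)=1+1=2, 1+change(3)=1+1=2, 1+change(2)=1+2=3) = 2
change(11) = min(1+change(10)=1+2=3, 1+change(8)=1+1=2, 1+change(4)=1+2=3, 1+change(3)=1+1=2) = 2
change(12) = min(1+change(11)=1+2=3, 1+change(9)=1+2=3, 1+change(5)=1+3=4, 1+change(4)=1+2=3) = 3
change(13) = min(1+change(12)=1+3=4, 1+change(10)=1+2=3, 1+change(6)=1+2=3, 1+change(5)=1+3=4) = 3
change(14) = min(1+change(13)=1+3=4, 1+change(11)=1+2=3, 1+change(7)=1+1=2, 1+change(6)=1+2=3) = 2
change(15) = min(1+change(14)=1+2=3, 1+change(12)=1+3=4, 1+change(8)=1+1=2, 1+change(7)=1+1=2) = 2
change(16) = min(1+change(15)=1+2=3, 1+change(13)=1+3=4, 1+change(9)=1+2=3, 1+change(8)=1+1=2) = 2
change(17) = min(1+change(16)=1+2=3, 1+change(14)=1+2=3, 1+change(10)=1+2=3, 1+change(9)=1+2=3) = 3
change(18) = min(1+change(17)=1+3=4, 1+change(15)=1+2=3, 1+change(11)=1+2=3, 1+change(10)=1+2=3) = 3
change(19) = min(1+change(18)=1+3=4, 1+change(16)=1+2=3, 1+change(12)=1+3=4, 1+change(11)=1+2=3) = 3
change(20) = min(1+change(19)=1+3=4, 1+change(17)=1+3=4, 1+change(13)=1+3=4, 1+change(12)=1+3=4) = 4
change(21) = min(1+change(20)=1+4=5, 1+change(18)=1+3=4, 1+change(14)=1+2=3, 1+change(13)=1+3=4) = 3
change(22) = min(1+change(21)=1+3=4, 1+change(19)=1+3=4, 1+change(15)=1+2=3, 1+change(14)=1+2=3) = 3
change(23) = min(1+change(22)=1+3=4, 1+change(20)=1+4=5, 1+change(16)=1+2=3, 1+change(15)=1+2=3) = 3
change(24) = min(1+change(23)=1+3=4, 1+change(21)=1+3=4, 1+change(17)=1+3=4, 1+change(16)=1+2=3) = 3
change(25) = min(1+change(24)=1+3=4, 1+change(22)=1+3=4, 1+change(18)=1+3=4, 1+change(17)=1+3=4) = 4
change(26) = min(1+change(25)=1+4=5, 1+change(23)=1+3=4, 1+change(19)=1+3=4, 1+change(18)=1+3=4) = 4
change(27) = min(1+change(26)=1+4=5, 1+change(24)=1+3=4, 1+change(20)=1+4=5, 1+change(19)=1+3=4) = 4
change(28) = min(1+change(27)=1+4=5, 1+change(25)=1+4=5, 1+change(21)=1+3=4, 1+change(20)=1+4=5) = 4
change(29) = min(1+change(28)=1+4=5, 1+change(26)=1+4=5, 1+change(22)=1+3=4, 1+change(21)=1+3=4) = 4

4
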